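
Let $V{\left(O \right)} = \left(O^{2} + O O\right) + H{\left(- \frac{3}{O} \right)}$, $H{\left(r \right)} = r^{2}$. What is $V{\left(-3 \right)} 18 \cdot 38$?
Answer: $12996$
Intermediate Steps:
$V{\left(O \right)} = 2 O^{2} + \frac{9}{O^{2}}$ ($V{\left(O \right)} = \left(O^{2} + O O\right) + \left(- \frac{3}{O}\right)^{2} = \left(O^{2} + O^{2}\right) + \frac{9}{O^{2}} = 2 O^{2} + \frac{9}{O^{2}}$)
$V{\left(-3 \right)} 18 \cdot 38 = \frac{9 + 2 \left(-3\right)^{4}}{9} \cdot 18 \cdot 38 = \frac{9 + 2 \cdot 81}{9} \cdot 18 \cdot 38 = \frac{9 + 162}{9} \cdot 18 \cdot 38 = \frac{1}{9} \cdot 171 \cdot 18 \cdot 38 = 19 \cdot 18 \cdot 38 = 342 \cdot 38 = 12996$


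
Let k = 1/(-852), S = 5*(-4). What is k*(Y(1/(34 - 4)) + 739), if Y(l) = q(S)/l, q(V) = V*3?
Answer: 1061/852 ≈ 1.2453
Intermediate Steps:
S = -20
q(V) = 3*V
Y(l) = -60/l (Y(l) = (3*(-20))/l = -60/l)
k = -1/852 ≈ -0.0011737
k*(Y(1/(34 - 4)) + 739) = -(-60/(1/(34 - 4)) + 739)/852 = -(-60/(1/30) + 739)/852 = -(-60/1/30 + 739)/852 = -(-60*30 + 739)/852 = -(-1800 + 739)/852 = -1/852*(-1061) = 1061/852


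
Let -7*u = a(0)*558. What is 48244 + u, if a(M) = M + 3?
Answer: 336034/7 ≈ 48005.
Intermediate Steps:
a(M) = 3 + M
u = -1674/7 (u = -(3 + 0)*558/7 = -3*558/7 = -⅐*1674 = -1674/7 ≈ -239.14)
48244 + u = 48244 - 1674/7 = 336034/7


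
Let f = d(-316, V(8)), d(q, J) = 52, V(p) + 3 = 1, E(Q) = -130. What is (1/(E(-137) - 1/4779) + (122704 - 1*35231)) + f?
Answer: 54376739496/621271 ≈ 87525.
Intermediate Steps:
V(p) = -2 (V(p) = -3 + 1 = -2)
f = 52
(1/(E(-137) - 1/4779) + (122704 - 1*35231)) + f = (1/(-130 - 1/4779) + (122704 - 1*35231)) + 52 = (1/(-130 - 1*1/4779) + (122704 - 35231)) + 52 = (1/(-130 - 1/4779) + 87473) + 52 = (1/(-621271/4779) + 87473) + 52 = (-4779/621271 + 87473) + 52 = 54344433404/621271 + 52 = 54376739496/621271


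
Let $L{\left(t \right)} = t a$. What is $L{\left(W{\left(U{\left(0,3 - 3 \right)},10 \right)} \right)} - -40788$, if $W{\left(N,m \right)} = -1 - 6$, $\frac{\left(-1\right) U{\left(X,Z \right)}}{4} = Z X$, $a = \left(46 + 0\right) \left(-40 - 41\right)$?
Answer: $66870$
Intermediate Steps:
$a = -3726$ ($a = 46 \left(-81\right) = -3726$)
$U{\left(X,Z \right)} = - 4 X Z$ ($U{\left(X,Z \right)} = - 4 Z X = - 4 X Z$)
$W{\left(N,m \right)} = -7$
$L{\left(t \right)} = - 3726 t$ ($L{\left(t \right)} = t \left(-3726\right) = - 3726 t$)
$L{\left(W{\left(U{\left(0,3 - 3 \right)},10 \right)} \right)} - -40788 = \left(-3726\right) \left(-7\right) - -40788 = 26082 + 40788 = 66870$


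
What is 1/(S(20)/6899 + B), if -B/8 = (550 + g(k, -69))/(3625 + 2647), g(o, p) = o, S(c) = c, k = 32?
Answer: -2704408/1999769 ≈ -1.3524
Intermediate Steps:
B = -291/392 (B = -8*(550 + 32)/(3625 + 2647) = -4656/6272 = -8*291/3136 = -291/392 ≈ -0.74235)
1/(S(20)/6899 + B) = 1/(20/6899 - 291/392) = 1/(-1999769/2704408) = -2704408/1999769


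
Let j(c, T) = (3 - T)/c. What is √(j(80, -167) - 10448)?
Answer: I*√167134/4 ≈ 102.21*I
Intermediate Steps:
j(c, T) = (3 - T)/c
√(j(80, -167) - 10448) = √((3 - 1*(-167))/80 - 10448) = √((3 + 167)/80 - 10448) = √((1/80)*170 - 10448) = √(17/8 - 10448) = √(-83567/8) = I*√167134/4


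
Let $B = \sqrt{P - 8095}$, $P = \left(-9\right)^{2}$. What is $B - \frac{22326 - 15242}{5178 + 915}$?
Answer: $- \frac{7084}{6093} + i \sqrt{8014} \approx -1.1626 + 89.521 i$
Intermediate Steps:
$P = 81$
$B = i \sqrt{8014}$ ($B = \sqrt{81 - 8095} = \sqrt{-8014} = i \sqrt{8014} \approx 89.521 i$)
$B - \frac{22326 - 15242}{5178 + 915} = i \sqrt{8014} - \frac{22326 - 15242}{5178 + 915} = i \sqrt{8014} - \frac{7084}{6093} = - \frac{7084}{6093} + i \sqrt{8014}$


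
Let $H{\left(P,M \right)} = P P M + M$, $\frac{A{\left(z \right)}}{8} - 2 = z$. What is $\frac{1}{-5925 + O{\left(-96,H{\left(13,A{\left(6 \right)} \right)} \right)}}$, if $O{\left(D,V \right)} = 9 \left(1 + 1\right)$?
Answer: $- \frac{1}{5907} \approx -0.00016929$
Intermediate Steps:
$A{\left(z \right)} = 16 + 8 z$
$H{\left(P,M \right)} = M + M P^{2}$ ($H{\left(P,M \right)} = P^{2} M + M = M P^{2} + M = M + M P^{2}$)
$O{\left(D,V \right)} = 18$ ($O{\left(D,V \right)} = 9 \cdot 2 = 18$)
$\frac{1}{-5925 + O{\left(-96,H{\left(13,A{\left(6 \right)} \right)} \right)}} = \frac{1}{-5925 + 18} = \frac{1}{-5907} = - \frac{1}{5907}$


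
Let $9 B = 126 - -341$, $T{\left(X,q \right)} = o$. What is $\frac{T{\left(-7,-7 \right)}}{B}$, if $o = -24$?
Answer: $- \frac{216}{467} \approx -0.46253$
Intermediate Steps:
$T{\left(X,q \right)} = -24$
$B = \frac{467}{9}$ ($B = \frac{126 - -341}{9} = \frac{126 + 341}{9} = \frac{1}{9} \cdot 467 = \frac{467}{9} \approx 51.889$)
$\frac{T{\left(-7,-7 \right)}}{B} = - \frac{24}{\frac{467}{9}} = \left(-24\right) \frac{9}{467} = - \frac{216}{467}$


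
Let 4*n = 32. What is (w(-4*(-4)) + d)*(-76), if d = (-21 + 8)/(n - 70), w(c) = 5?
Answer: -12274/31 ≈ -395.94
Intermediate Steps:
n = 8 (n = (1/4)*32 = 8)
d = 13/62 (d = (-21 + 8)/(8 - 70) = -13/(-62) = -13*(-1/62) = 13/62 ≈ 0.20968)
(w(-4*(-4)) + d)*(-76) = (5 + 13/62)*(-76) = (323/62)*(-76) = -12274/31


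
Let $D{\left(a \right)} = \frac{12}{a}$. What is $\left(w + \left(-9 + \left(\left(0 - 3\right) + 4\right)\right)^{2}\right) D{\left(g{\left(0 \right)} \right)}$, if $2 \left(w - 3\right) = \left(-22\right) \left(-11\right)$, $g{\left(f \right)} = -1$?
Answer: $-2256$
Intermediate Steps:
$w = 124$ ($w = 3 + \frac{\left(-22\right) \left(-11\right)}{2} = 3 + \frac{1}{2} \cdot 242 = 3 + 121 = 124$)
$\left(w + \left(-9 + \left(\left(0 - 3\right) + 4\right)\right)^{2}\right) D{\left(g{\left(0 \right)} \right)} = \left(124 + \left(-9 + \left(\left(0 - 3\right) + 4\right)\right)^{2}\right) \frac{12}{-1} = \left(124 + \left(-9 + \left(-3 + 4\right)\right)^{2}\right) 12 \left(-1\right) = \left(124 + \left(-9 + 1\right)^{2}\right) \left(-12\right) = \left(124 + \left(-8\right)^{2}\right) \left(-12\right) = \left(124 + 64\right) \left(-12\right) = 188 \left(-12\right) = -2256$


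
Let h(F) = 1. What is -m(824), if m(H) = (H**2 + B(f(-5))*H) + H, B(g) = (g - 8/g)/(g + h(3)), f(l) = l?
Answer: -3402502/5 ≈ -6.8050e+5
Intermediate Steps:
B(g) = (g - 8/g)/(1 + g) (B(g) = (g - 8/g)/(g + 1) = (g - 8/g)/(1 + g))
m(H) = H**2 + 37*H/20 (m(H) = (H**2 + ((-8 + (-5)**2)/((-5)*(1 - 5)))*H) + H = (H**2 + (-1/5*(-8 + 25)/(-4))*H) + H = (H**2 + (-1/5*(-1/4)*17)*H) + H = (H**2 + 17*H/20) + H = H**2 + 37*H/20)
-m(824) = -824*(37 + 20*824)/20 = -824*(37 + 16480)/20 = -824*16517/20 = -1*3402502/5 = -3402502/5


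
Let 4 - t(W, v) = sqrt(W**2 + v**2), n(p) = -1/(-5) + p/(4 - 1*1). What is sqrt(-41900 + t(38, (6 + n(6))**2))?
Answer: sqrt(-1047400 - sqrt(3728261))/5 ≈ 204.87*I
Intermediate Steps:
n(p) = 1/5 + p/3 (n(p) = -1*(-1/5) + p/(4 - 1) = 1/5 + p/3)
t(W, v) = 4 - sqrt(W**2 + v**2)
sqrt(-41900 + t(38, (6 + n(6))**2)) = sqrt(-41900 + (4 - sqrt(38**2 + ((6 + (1/5 + (1/3)*6))**2)**2))) = sqrt(-41900 + (4 - sqrt(1444 + ((6 + (1/5 + 2))**2)**2))) = sqrt(-41900 + (4 - sqrt(1444 + ((6 + 11/5)**2)**2))) = sqrt(-41900 + (4 - sqrt(1444 + ((41/5)**2)**2))) = sqrt(-41900 + (4 - sqrt(1444 + (1681/25)**2))) = sqrt(-41900 + (4 - sqrt(1444 + 2825761/625))) = sqrt(-41900 + (4 - sqrt(3728261/625))) = sqrt(-41900 + (4 - sqrt(3728261)/25)) = sqrt(-41896 - sqrt(3728261)/25)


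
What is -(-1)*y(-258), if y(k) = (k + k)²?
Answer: 266256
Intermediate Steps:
y(k) = 4*k² (y(k) = (2*k)² = 4*k²)
-(-1)*y(-258) = -(-1)*4*(-258)² = -(-1)*4*66564 = -(-1)*266256 = -1*(-266256) = 266256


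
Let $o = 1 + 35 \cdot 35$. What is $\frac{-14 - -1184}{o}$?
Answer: $\frac{585}{613} \approx 0.95432$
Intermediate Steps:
$o = 1226$ ($o = 1 + 1225 = 1226$)
$\frac{-14 - -1184}{o} = \frac{-14 - -1184}{1226} = \left(-14 + 1184\right) \frac{1}{1226} = 1170 \cdot \frac{1}{1226} = \frac{585}{613}$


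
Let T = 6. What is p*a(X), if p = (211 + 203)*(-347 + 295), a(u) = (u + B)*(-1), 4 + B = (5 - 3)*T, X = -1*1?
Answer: 150696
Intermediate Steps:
X = -1
B = 8 (B = -4 + (5 - 3)*6 = -4 + 2*6 = -4 + 12 = 8)
a(u) = -8 - u (a(u) = (u + 8)*(-1) = (8 + u)*(-1) = -8 - u)
p = -21528 (p = 414*(-52) = -21528)
p*a(X) = -21528*(-8 - 1*(-1)) = -21528*(-8 + 1) = -21528*(-7) = 150696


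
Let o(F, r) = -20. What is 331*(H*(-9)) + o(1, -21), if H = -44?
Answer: 131056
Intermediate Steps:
331*(H*(-9)) + o(1, -21) = 331*(-44*(-9)) - 20 = 331*396 - 20 = 131076 - 20 = 131056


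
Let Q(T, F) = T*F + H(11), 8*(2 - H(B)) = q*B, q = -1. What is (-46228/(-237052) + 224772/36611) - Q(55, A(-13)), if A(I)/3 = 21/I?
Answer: 60811261521469/225646480072 ≈ 269.50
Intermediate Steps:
A(I) = 63/I (A(I) = 3*(21/I) = 63/I)
H(B) = 2 + B/8 (H(B) = 2 - (-1)*B/8 = 2 + B/8)
Q(T, F) = 27/8 + F*T (Q(T, F) = T*F + (2 + (⅛)*11) = F*T + (2 + 11/8) = F*T + 27/8 = 27/8 + F*T)
(-46228/(-237052) + 224772/36611) - Q(55, A(-13)) = (-46228/(-237052) + 224772/36611) - (27/8 + (63/(-13))*55) = (-46228*(-1/237052) + 224772*(1/36611)) - (27/8 + (63*(-1/13))*55) = (11557/59263 + 224772/36611) - (27/8 - 63/13*55) = 13743776363/2169677693 - (27/8 - 3465/13) = 13743776363/2169677693 - 1*(-27369/104) = 13743776363/2169677693 + 27369/104 = 60811261521469/225646480072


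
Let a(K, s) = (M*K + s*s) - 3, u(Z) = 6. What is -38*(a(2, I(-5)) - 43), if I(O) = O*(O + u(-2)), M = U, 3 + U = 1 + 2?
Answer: 798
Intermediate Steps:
U = 0 (U = -3 + (1 + 2) = -3 + 3 = 0)
M = 0
I(O) = O*(6 + O) (I(O) = O*(O + 6) = O*(6 + O))
a(K, s) = -3 + s² (a(K, s) = (0*K + s*s) - 3 = (0 + s²) - 3 = s² - 3 = -3 + s²)
-38*(a(2, I(-5)) - 43) = -38*((-3 + (-5*(6 - 5))²) - 43) = -38*((-3 + (-5*1)²) - 43) = -38*((-3 + (-5)²) - 43) = -38*((-3 + 25) - 43) = -38*(22 - 43) = -38*(-21) = 798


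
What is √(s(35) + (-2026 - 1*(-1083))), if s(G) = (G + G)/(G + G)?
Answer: I*√942 ≈ 30.692*I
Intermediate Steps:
s(G) = 1 (s(G) = (2*G)/((2*G)) = (2*G)*(1/(2*G)) = 1)
√(s(35) + (-2026 - 1*(-1083))) = √(1 + (-2026 - 1*(-1083))) = √(1 + (-2026 + 1083)) = √(1 - 943) = √(-942) = I*√942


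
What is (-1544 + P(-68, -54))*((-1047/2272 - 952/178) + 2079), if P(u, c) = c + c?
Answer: -173136115901/50552 ≈ -3.4249e+6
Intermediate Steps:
P(u, c) = 2*c
(-1544 + P(-68, -54))*((-1047/2272 - 952/178) + 2079) = (-1544 + 2*(-54))*((-1047/2272 - 952/178) + 2079) = (-1544 - 108)*((-1047*1/2272 - 952*1/178) + 2079) = -1652*((-1047/2272 - 476/89) + 2079) = -1652*(-1174655/202208 + 2079) = -1652*419215777/202208 = -173136115901/50552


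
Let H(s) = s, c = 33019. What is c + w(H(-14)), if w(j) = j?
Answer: 33005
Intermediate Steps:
c + w(H(-14)) = 33019 - 14 = 33005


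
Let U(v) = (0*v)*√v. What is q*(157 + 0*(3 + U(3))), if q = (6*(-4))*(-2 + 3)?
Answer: -3768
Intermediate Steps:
U(v) = 0 (U(v) = 0*√v = 0)
q = -24 (q = -24*1 = -24)
q*(157 + 0*(3 + U(3))) = -24*(157 + 0*(3 + 0)) = -24*(157 + 0*3) = -24*(157 + 0) = -24*157 = -3768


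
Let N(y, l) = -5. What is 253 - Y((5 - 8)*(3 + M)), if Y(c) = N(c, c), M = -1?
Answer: 258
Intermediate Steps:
Y(c) = -5
253 - Y((5 - 8)*(3 + M)) = 253 - 1*(-5) = 253 + 5 = 258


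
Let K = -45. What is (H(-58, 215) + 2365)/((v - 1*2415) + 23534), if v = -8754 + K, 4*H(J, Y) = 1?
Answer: 9461/49280 ≈ 0.19198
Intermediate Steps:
H(J, Y) = ¼ (H(J, Y) = (¼)*1 = ¼)
v = -8799 (v = -8754 - 45 = -8799)
(H(-58, 215) + 2365)/((v - 1*2415) + 23534) = (¼ + 2365)/((-8799 - 1*2415) + 23534) = 9461/(4*((-8799 - 2415) + 23534)) = 9461/(4*(-11214 + 23534)) = (9461/4)/12320 = (9461/4)*(1/12320) = 9461/49280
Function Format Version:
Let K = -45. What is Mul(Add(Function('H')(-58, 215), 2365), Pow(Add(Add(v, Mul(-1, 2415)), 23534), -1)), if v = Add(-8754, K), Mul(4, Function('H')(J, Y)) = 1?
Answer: Rational(9461, 49280) ≈ 0.19198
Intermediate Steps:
Function('H')(J, Y) = Rational(1, 4) (Function('H')(J, Y) = Mul(Rational(1, 4), 1) = Rational(1, 4))
v = -8799 (v = Add(-8754, -45) = -8799)
Mul(Add(Function('H')(-58, 215), 2365), Pow(Add(Add(v, Mul(-1, 2415)), 23534), -1)) = Mul(Add(Rational(1, 4), 2365), Pow(Add(Add(-8799, Mul(-1, 2415)), 23534), -1)) = Mul(Rational(9461, 4), Pow(Add(Add(-8799, -2415), 23534), -1)) = Mul(Rational(9461, 4), Pow(Add(-11214, 23534), -1)) = Mul(Rational(9461, 4), Pow(12320, -1)) = Mul(Rational(9461, 4), Rational(1, 12320)) = Rational(9461, 49280)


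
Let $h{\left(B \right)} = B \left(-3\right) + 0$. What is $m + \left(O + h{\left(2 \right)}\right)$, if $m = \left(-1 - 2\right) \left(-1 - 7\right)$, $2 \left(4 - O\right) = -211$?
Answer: $\frac{255}{2} \approx 127.5$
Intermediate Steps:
$h{\left(B \right)} = - 3 B$ ($h{\left(B \right)} = - 3 B + 0 = - 3 B$)
$O = \frac{219}{2}$ ($O = 4 - - \frac{211}{2} = 4 + \frac{211}{2} = \frac{219}{2} \approx 109.5$)
$m = 24$ ($m = \left(-3\right) \left(-8\right) = 24$)
$m + \left(O + h{\left(2 \right)}\right) = 24 + \left(\frac{219}{2} - 6\right) = 24 + \frac{207}{2} = \frac{255}{2}$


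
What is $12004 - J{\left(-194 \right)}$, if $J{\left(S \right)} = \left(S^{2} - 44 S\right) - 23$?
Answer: $-34145$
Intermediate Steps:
$J{\left(S \right)} = -23 + S^{2} - 44 S$
$12004 - J{\left(-194 \right)} = 12004 - \left(-23 + \left(-194\right)^{2} - -8536\right) = 12004 - \left(-23 + 37636 + 8536\right) = 12004 - 46149 = -34145$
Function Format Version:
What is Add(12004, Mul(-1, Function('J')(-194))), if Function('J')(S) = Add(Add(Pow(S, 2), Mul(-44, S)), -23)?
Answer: -34145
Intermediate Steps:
Function('J')(S) = Add(-23, Pow(S, 2), Mul(-44, S))
Add(12004, Mul(-1, Function('J')(-194))) = Add(12004, Mul(-1, Add(-23, Pow(-194, 2), Mul(-44, -194)))) = Add(12004, Mul(-1, Add(-23, 37636, 8536))) = Add(12004, Mul(-1, 46149)) = Add(12004, -46149) = -34145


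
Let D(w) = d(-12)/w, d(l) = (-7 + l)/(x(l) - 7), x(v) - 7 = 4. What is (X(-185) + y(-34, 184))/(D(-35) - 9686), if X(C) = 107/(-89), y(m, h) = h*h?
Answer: -140610260/40228623 ≈ -3.4953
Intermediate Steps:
x(v) = 11 (x(v) = 7 + 4 = 11)
y(m, h) = h²
d(l) = -7/4 + l/4 (d(l) = (-7 + l)/(11 - 7) = (-7 + l)/4 = (-7 + l)*(¼) = -7/4 + l/4)
X(C) = -107/89 (X(C) = 107*(-1/89) = -107/89)
D(w) = -19/(4*w) (D(w) = (-7/4 + (¼)*(-12))/w = (-7/4 - 3)/w = -19/(4*w))
(X(-185) + y(-34, 184))/(D(-35) - 9686) = (-107/89 + 184²)/(-19/4/(-35) - 9686) = (-107/89 + 33856)/(-19/4*(-1/35) - 9686) = 3013077/(89*(19/140 - 9686)) = 3013077/(89*(-1356021/140)) = (3013077/89)*(-140/1356021) = -140610260/40228623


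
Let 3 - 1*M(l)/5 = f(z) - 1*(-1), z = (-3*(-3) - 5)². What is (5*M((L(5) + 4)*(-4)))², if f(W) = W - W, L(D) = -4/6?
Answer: 2500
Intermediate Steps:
z = 16 (z = (9 - 5)² = 4² = 16)
L(D) = -⅔ (L(D) = -4*⅙ = -⅔)
f(W) = 0
M(l) = 10 (M(l) = 15 - 5*(0 - 1*(-1)) = 15 - 5*(0 + 1) = 15 - 5*1 = 15 - 5 = 10)
(5*M((L(5) + 4)*(-4)))² = (5*10)² = 50² = 2500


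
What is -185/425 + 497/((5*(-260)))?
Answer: -18069/22100 ≈ -0.81760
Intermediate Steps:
-185/425 + 497/((5*(-260))) = -185*1/425 + 497/(-1300) = -37/85 + 497*(-1/1300) = -37/85 - 497/1300 = -18069/22100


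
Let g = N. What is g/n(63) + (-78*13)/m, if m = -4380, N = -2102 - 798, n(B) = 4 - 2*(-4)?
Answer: -528743/2190 ≈ -241.44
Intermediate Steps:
n(B) = 12 (n(B) = 4 + 8 = 12)
N = -2900
g = -2900
g/n(63) + (-78*13)/m = -2900/12 - 78*13/(-4380) = -2900*1/12 - 1014*(-1/4380) = -725/3 + 169/730 = -528743/2190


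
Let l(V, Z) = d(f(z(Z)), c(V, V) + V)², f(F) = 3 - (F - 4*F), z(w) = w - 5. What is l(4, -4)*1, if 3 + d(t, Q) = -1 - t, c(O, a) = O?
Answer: 400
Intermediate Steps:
z(w) = -5 + w
f(F) = 3 + 3*F (f(F) = 3 - (-3)*F = 3 + 3*F)
d(t, Q) = -4 - t (d(t, Q) = -3 + (-1 - t) = -4 - t)
l(V, Z) = (8 - 3*Z)² (l(V, Z) = (-4 - (3 + 3*(-5 + Z)))² = (-4 - (3 + (-15 + 3*Z)))² = (-4 - (-12 + 3*Z))² = (-4 + (12 - 3*Z))² = (8 - 3*Z)²)
l(4, -4)*1 = (-8 + 3*(-4))²*1 = (-8 - 12)²*1 = (-20)²*1 = 400*1 = 400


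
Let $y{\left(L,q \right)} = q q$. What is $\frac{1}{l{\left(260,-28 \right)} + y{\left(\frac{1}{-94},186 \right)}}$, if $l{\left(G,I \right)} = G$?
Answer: $\frac{1}{34856} \approx 2.8689 \cdot 10^{-5}$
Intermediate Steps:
$y{\left(L,q \right)} = q^{2}$
$\frac{1}{l{\left(260,-28 \right)} + y{\left(\frac{1}{-94},186 \right)}} = \frac{1}{260 + 186^{2}} = \frac{1}{260 + 34596} = \frac{1}{34856}$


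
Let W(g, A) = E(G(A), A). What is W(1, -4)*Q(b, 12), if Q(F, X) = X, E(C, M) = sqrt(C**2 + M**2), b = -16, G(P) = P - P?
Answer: 48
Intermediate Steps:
G(P) = 0
W(g, A) = sqrt(A**2) (W(g, A) = sqrt(0**2 + A**2) = sqrt(0 + A**2) = sqrt(A**2))
W(1, -4)*Q(b, 12) = sqrt((-4)**2)*12 = sqrt(16)*12 = 4*12 = 48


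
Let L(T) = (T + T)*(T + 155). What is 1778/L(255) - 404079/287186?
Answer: -10497787774/7506324075 ≈ -1.3985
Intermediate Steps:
L(T) = 2*T*(155 + T) (L(T) = (2*T)*(155 + T) = 2*T*(155 + T))
1778/L(255) - 404079/287186 = 1778/((2*255*(155 + 255))) - 404079/287186 = 1778/((2*255*410)) - 404079*1/287186 = 1778/209100 - 404079/287186 = 1778*(1/209100) - 404079/287186 = 889/104550 - 404079/287186 = -10497787774/7506324075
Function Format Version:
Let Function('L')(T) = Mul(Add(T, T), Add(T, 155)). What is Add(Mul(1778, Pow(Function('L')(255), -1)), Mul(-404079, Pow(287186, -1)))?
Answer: Rational(-10497787774, 7506324075) ≈ -1.3985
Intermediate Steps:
Function('L')(T) = Mul(2, T, Add(155, T)) (Function('L')(T) = Mul(Mul(2, T), Add(155, T)) = Mul(2, T, Add(155, T)))
Add(Mul(1778, Pow(Function('L')(255), -1)), Mul(-404079, Pow(287186, -1))) = Add(Mul(1778, Pow(Mul(2, 255, Add(155, 255)), -1)), Mul(-404079, Pow(287186, -1))) = Add(Mul(1778, Pow(Mul(2, 255, 410), -1)), Mul(-404079, Rational(1, 287186))) = Add(Mul(1778, Pow(209100, -1)), Rational(-404079, 287186)) = Add(Mul(1778, Rational(1, 209100)), Rational(-404079, 287186)) = Add(Rational(889, 104550), Rational(-404079, 287186)) = Rational(-10497787774, 7506324075)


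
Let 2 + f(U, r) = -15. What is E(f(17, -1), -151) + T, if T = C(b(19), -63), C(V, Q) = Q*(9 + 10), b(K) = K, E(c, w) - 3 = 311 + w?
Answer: -1034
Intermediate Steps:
f(U, r) = -17 (f(U, r) = -2 - 15 = -17)
E(c, w) = 314 + w (E(c, w) = 3 + (311 + w) = 314 + w)
C(V, Q) = 19*Q (C(V, Q) = Q*19 = 19*Q)
T = -1197 (T = 19*(-63) = -1197)
E(f(17, -1), -151) + T = (314 - 151) - 1197 = 163 - 1197 = -1034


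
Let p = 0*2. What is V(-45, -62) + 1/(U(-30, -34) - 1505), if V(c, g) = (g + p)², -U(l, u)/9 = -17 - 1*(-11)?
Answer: 5577643/1451 ≈ 3844.0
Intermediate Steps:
p = 0
U(l, u) = 54 (U(l, u) = -9*(-17 - 1*(-11)) = -9*(-17 + 11) = -9*(-6) = 54)
V(c, g) = g² (V(c, g) = (g + 0)² = g²)
V(-45, -62) + 1/(U(-30, -34) - 1505) = (-62)² + 1/(54 - 1505) = 3844 + 1/(-1451) = 3844 - 1/1451 = 5577643/1451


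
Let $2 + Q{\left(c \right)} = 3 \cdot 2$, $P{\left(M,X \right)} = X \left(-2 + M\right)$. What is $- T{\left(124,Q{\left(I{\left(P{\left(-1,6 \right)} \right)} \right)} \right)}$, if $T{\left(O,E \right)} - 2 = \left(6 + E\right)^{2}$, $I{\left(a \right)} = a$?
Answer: $-102$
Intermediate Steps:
$Q{\left(c \right)} = 4$ ($Q{\left(c \right)} = -2 + 3 \cdot 2 = -2 + 6 = 4$)
$T{\left(O,E \right)} = 2 + \left(6 + E\right)^{2}$
$- T{\left(124,Q{\left(I{\left(P{\left(-1,6 \right)} \right)} \right)} \right)} = - (2 + \left(6 + 4\right)^{2}) = - (2 + 10^{2}) = - (2 + 100) = \left(-1\right) 102 = -102$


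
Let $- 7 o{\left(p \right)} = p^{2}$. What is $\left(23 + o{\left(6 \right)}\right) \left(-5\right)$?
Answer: $- \frac{625}{7} \approx -89.286$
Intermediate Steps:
$o{\left(p \right)} = - \frac{p^{2}}{7}$
$\left(23 + o{\left(6 \right)}\right) \left(-5\right) = \left(23 - \frac{6^{2}}{7}\right) \left(-5\right) = \left(23 - \frac{36}{7}\right) \left(-5\right) = \frac{125}{7} \left(-5\right) = - \frac{625}{7}$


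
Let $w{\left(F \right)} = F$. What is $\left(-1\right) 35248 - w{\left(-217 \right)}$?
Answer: $-35031$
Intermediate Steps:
$\left(-1\right) 35248 - w{\left(-217 \right)} = \left(-1\right) 35248 - -217 = -35248 + 217 = -35031$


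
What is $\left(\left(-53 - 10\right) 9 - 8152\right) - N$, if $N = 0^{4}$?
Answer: $-8719$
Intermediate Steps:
$N = 0$
$\left(\left(-53 - 10\right) 9 - 8152\right) - N = \left(\left(-53 - 10\right) 9 - 8152\right) - 0 = \left(\left(-63\right) 9 - 8152\right) + 0 = \left(-567 - 8152\right) + 0 = -8719 + 0 = -8719$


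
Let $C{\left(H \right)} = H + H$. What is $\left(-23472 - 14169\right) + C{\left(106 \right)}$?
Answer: $-37429$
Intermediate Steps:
$C{\left(H \right)} = 2 H$
$\left(-23472 - 14169\right) + C{\left(106 \right)} = \left(-23472 - 14169\right) + 2 \cdot 106 = -37641 + 212 = -37429$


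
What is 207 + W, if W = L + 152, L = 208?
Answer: 567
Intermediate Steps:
W = 360 (W = 208 + 152 = 360)
207 + W = 207 + 360 = 567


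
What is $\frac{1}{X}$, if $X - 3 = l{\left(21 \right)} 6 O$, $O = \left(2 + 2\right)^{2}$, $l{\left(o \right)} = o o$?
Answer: $\frac{1}{42339} \approx 2.3619 \cdot 10^{-5}$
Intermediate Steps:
$l{\left(o \right)} = o^{2}$
$O = 16$ ($O = 4^{2} = 16$)
$X = 42339$ ($X = 3 + 21^{2} \cdot 6 \cdot 16 = 3 + 441 \cdot 96 = 3 + 42336 = 42339$)
$\frac{1}{X} = \frac{1}{42339}$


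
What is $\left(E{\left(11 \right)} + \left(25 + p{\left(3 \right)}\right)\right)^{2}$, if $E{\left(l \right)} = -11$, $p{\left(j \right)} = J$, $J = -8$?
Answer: $36$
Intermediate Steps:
$p{\left(j \right)} = -8$
$\left(E{\left(11 \right)} + \left(25 + p{\left(3 \right)}\right)\right)^{2} = \left(-11 + \left(25 - 8\right)\right)^{2} = \left(-11 + 17\right)^{2} = 6^{2} = 36$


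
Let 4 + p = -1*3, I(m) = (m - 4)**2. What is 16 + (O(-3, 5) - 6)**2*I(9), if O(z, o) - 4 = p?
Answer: 2041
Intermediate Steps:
I(m) = (-4 + m)**2
p = -7 (p = -4 - 1*3 = -4 - 3 = -7)
O(z, o) = -3 (O(z, o) = 4 - 7 = -3)
16 + (O(-3, 5) - 6)**2*I(9) = 16 + (-3 - 6)**2*(-4 + 9)**2 = 16 + (-9)**2*5**2 = 16 + 81*25 = 16 + 2025 = 2041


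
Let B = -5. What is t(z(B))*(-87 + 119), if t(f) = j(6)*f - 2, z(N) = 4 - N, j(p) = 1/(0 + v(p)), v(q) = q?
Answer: -16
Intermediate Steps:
j(p) = 1/p (j(p) = 1/(0 + p) = 1/p)
t(f) = -2 + f/6 (t(f) = f/6 - 2 = -2 + f/6)
t(z(B))*(-87 + 119) = (-2 + (4 - 1*(-5))/6)*(-87 + 119) = (-2 + (4 + 5)/6)*32 = (-2 + (⅙)*9)*32 = (-2 + 3/2)*32 = -½*32 = -16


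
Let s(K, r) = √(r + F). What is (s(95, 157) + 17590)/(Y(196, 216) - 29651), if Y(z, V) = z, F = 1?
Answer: -3518/5891 - √158/29455 ≈ -0.59761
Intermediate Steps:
s(K, r) = √(1 + r) (s(K, r) = √(r + 1) = √(1 + r))
(s(95, 157) + 17590)/(Y(196, 216) - 29651) = (√(1 + 157) + 17590)/(196 - 29651) = (√158 + 17590)/(-29455) = (17590 + √158)*(-1/29455) = -3518/5891 - √158/29455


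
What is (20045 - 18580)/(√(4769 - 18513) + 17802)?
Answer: 13039965/158462474 - 1465*I*√859/79231237 ≈ 0.082291 - 0.00054192*I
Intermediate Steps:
(20045 - 18580)/(√(4769 - 18513) + 17802) = 1465/(√(-13744) + 17802) = 1465/(4*I*√859 + 17802) = 1465/(17802 + 4*I*√859)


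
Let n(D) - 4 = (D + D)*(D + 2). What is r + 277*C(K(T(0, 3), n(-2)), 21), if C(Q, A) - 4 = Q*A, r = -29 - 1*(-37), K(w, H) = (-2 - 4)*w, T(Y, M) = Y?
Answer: 1116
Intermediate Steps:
n(D) = 4 + 2*D*(2 + D) (n(D) = 4 + (D + D)*(D + 2) = 4 + (2*D)*(2 + D) = 4 + 2*D*(2 + D))
K(w, H) = -6*w
r = 8 (r = -29 + 37 = 8)
C(Q, A) = 4 + A*Q (C(Q, A) = 4 + Q*A = 4 + A*Q)
r + 277*C(K(T(0, 3), n(-2)), 21) = 8 + 277*(4 + 21*(-6*0)) = 8 + 277*(4 + 21*0) = 8 + 277*(4 + 0) = 8 + 277*4 = 8 + 1108 = 1116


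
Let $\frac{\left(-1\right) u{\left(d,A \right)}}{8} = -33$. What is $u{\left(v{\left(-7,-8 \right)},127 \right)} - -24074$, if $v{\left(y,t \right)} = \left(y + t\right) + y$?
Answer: $24338$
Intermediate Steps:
$v{\left(y,t \right)} = t + 2 y$ ($v{\left(y,t \right)} = \left(t + y\right) + y = t + 2 y$)
$u{\left(d,A \right)} = 264$ ($u{\left(d,A \right)} = \left(-8\right) \left(-33\right) = 264$)
$u{\left(v{\left(-7,-8 \right)},127 \right)} - -24074 = 264 - -24074 = 264 + 24074 = 24338$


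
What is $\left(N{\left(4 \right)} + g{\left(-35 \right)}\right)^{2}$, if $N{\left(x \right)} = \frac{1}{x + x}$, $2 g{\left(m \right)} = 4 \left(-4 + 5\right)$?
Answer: $\frac{289}{64} \approx 4.5156$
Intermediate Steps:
$g{\left(m \right)} = 2$ ($g{\left(m \right)} = \frac{4 \left(-4 + 5\right)}{2} = \frac{4 \cdot 1}{2} = \frac{1}{2} \cdot 4 = 2$)
$N{\left(x \right)} = \frac{1}{2 x}$
$\left(N{\left(4 \right)} + g{\left(-35 \right)}\right)^{2} = \left(\frac{1}{2 \cdot 4} + 2\right)^{2} = \left(\frac{1}{2} \cdot \frac{1}{4} + 2\right)^{2} = \left(\frac{1}{8} + 2\right)^{2} = \left(\frac{17}{8}\right)^{2} = \frac{289}{64}$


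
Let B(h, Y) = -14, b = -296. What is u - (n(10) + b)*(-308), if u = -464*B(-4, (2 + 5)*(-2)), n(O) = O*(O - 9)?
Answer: -81592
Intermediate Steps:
n(O) = O*(-9 + O)
u = 6496 (u = -464*(-14) = 6496)
u - (n(10) + b)*(-308) = 6496 - (10*(-9 + 10) - 296)*(-308) = 6496 - (10*1 - 296)*(-308) = 6496 - (10 - 296)*(-308) = 6496 - (-286)*(-308) = 6496 - 1*88088 = 6496 - 88088 = -81592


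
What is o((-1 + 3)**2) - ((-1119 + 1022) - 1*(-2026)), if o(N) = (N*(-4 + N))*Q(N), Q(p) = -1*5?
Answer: -1929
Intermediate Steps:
Q(p) = -5
o(N) = -5*N*(-4 + N) (o(N) = (N*(-4 + N))*(-5) = -5*N*(-4 + N))
o((-1 + 3)**2) - ((-1119 + 1022) - 1*(-2026)) = 5*(-1 + 3)**2*(4 - (-1 + 3)**2) - ((-1119 + 1022) - 1*(-2026)) = 5*2**2*(4 - 1*2**2) - (-97 + 2026) = 5*4*(4 - 1*4) - 1*1929 = 5*4*(4 - 4) - 1929 = 5*4*0 - 1929 = 0 - 1929 = -1929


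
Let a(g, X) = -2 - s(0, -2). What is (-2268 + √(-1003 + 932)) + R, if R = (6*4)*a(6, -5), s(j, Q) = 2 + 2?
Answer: -2412 + I*√71 ≈ -2412.0 + 8.4261*I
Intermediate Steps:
s(j, Q) = 4
a(g, X) = -6 (a(g, X) = -2 - 1*4 = -2 - 4 = -6)
R = -144 (R = (6*4)*(-6) = 24*(-6) = -144)
(-2268 + √(-1003 + 932)) + R = (-2268 + √(-1003 + 932)) - 144 = (-2268 + √(-71)) - 144 = (-2268 + I*√71) - 144 = -2412 + I*√71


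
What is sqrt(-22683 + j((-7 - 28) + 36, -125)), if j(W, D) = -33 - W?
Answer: I*sqrt(22717) ≈ 150.72*I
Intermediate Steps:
sqrt(-22683 + j((-7 - 28) + 36, -125)) = sqrt(-22683 + (-33 - ((-7 - 28) + 36))) = sqrt(-22683 + (-33 - (-35 + 36))) = sqrt(-22683 + (-33 - 1*1)) = sqrt(-22683 + (-33 - 1)) = sqrt(-22683 - 34) = sqrt(-22717) = I*sqrt(22717)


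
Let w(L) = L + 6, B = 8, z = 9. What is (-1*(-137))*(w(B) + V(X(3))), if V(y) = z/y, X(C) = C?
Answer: 2329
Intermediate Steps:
w(L) = 6 + L
V(y) = 9/y
(-1*(-137))*(w(B) + V(X(3))) = (-1*(-137))*((6 + 8) + 9/3) = 137*(14 + 9*(⅓)) = 137*(14 + 3) = 137*17 = 2329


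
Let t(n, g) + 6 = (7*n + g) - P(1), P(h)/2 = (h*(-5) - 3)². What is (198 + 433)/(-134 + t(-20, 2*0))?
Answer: -631/408 ≈ -1.5466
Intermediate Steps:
P(h) = 2*(-3 - 5*h)² (P(h) = 2*(h*(-5) - 3)² = 2*(-5*h - 3)² = 2*(-3 - 5*h)²)
t(n, g) = -134 + g + 7*n (t(n, g) = -6 + ((7*n + g) - 2*(3 + 5*1)²) = -6 + ((g + 7*n) - 2*(3 + 5)²) = -6 + ((g + 7*n) - 2*8²) = -6 + ((g + 7*n) - 2*64) = -6 + ((g + 7*n) - 1*128) = -6 + ((g + 7*n) - 128) = -6 + (-128 + g + 7*n) = -134 + g + 7*n)
(198 + 433)/(-134 + t(-20, 2*0)) = (198 + 433)/(-134 + (-134 + 2*0 + 7*(-20))) = 631/(-134 + (-134 + 0 - 140)) = 631/(-134 - 274) = 631/(-408) = 631*(-1/408) = -631/408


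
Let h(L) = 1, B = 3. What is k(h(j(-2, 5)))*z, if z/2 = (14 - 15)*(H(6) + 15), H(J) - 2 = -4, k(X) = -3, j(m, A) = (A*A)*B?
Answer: 78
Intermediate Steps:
j(m, A) = 3*A² (j(m, A) = (A*A)*3 = A²*3 = 3*A²)
H(J) = -2 (H(J) = 2 - 4 = -2)
z = -26 (z = 2*((14 - 15)*(-2 + 15)) = 2*(-1*13) = 2*(-13) = -26)
k(h(j(-2, 5)))*z = -3*(-26) = 78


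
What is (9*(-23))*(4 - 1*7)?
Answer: 621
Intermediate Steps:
(9*(-23))*(4 - 1*7) = -207*(4 - 7) = -207*(-3) = 621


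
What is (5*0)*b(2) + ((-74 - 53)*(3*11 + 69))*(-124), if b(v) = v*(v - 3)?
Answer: 1606296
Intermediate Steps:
b(v) = v*(-3 + v)
(5*0)*b(2) + ((-74 - 53)*(3*11 + 69))*(-124) = (5*0)*(2*(-3 + 2)) + ((-74 - 53)*(3*11 + 69))*(-124) = 0*(2*(-1)) - 127*(33 + 69)*(-124) = 0*(-2) - 127*102*(-124) = 0 - 12954*(-124) = 0 + 1606296 = 1606296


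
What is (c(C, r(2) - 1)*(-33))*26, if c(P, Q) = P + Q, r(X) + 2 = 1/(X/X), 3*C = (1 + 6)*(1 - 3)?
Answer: 5720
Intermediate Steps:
C = -14/3 (C = ((1 + 6)*(1 - 3))/3 = (7*(-2))/3 = (1/3)*(-14) = -14/3 ≈ -4.6667)
r(X) = -1 (r(X) = -2 + 1/(X/X) = -2 + 1/1 = -2 + 1 = -1)
(c(C, r(2) - 1)*(-33))*26 = ((-14/3 + (-1 - 1))*(-33))*26 = ((-14/3 - 2)*(-33))*26 = -20/3*(-33)*26 = 220*26 = 5720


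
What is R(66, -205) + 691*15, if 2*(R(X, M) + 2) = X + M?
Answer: 20587/2 ≈ 10294.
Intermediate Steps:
R(X, M) = -2 + M/2 + X/2 (R(X, M) = -2 + (X + M)/2 = -2 + (M + X)/2 = -2 + (M/2 + X/2) = -2 + M/2 + X/2)
R(66, -205) + 691*15 = (-2 + (½)*(-205) + (½)*66) + 691*15 = (-2 - 205/2 + 33) + 10365 = -143/2 + 10365 = 20587/2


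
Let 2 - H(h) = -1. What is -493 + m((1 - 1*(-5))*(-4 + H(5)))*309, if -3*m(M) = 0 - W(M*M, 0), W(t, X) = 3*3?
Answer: 434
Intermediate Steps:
H(h) = 3 (H(h) = 2 - 1*(-1) = 2 + 1 = 3)
W(t, X) = 9
m(M) = 3 (m(M) = -(0 - 1*9)/3 = -(0 - 9)/3 = -⅓*(-9) = 3)
-493 + m((1 - 1*(-5))*(-4 + H(5)))*309 = -493 + 3*309 = -493 + 927 = 434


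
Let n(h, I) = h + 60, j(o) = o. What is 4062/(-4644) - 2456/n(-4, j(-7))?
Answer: -242357/5418 ≈ -44.732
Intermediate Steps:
n(h, I) = 60 + h
4062/(-4644) - 2456/n(-4, j(-7)) = 4062/(-4644) - 2456/(60 - 4) = 4062*(-1/4644) - 2456/56 = -677/774 - 2456*1/56 = -677/774 - 307/7 = -242357/5418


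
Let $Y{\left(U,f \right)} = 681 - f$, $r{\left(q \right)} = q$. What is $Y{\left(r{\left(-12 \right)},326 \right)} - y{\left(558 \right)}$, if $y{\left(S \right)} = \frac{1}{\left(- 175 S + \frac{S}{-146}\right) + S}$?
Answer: $\frac{2516238298}{7087995} \approx 355.0$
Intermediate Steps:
$y{\left(S \right)} = - \frac{146}{25405 S}$ ($y{\left(S \right)} = \frac{1}{\left(- 175 S + S \left(- \frac{1}{146}\right)\right) + S} = \frac{1}{\left(- 175 S - \frac{S}{146}\right) + S} = \frac{1}{- \frac{25551 S}{146} + S} = \frac{1}{\left(- \frac{25405}{146}\right) S} = - \frac{146}{25405 S}$)
$Y{\left(r{\left(-12 \right)},326 \right)} - y{\left(558 \right)} = \left(681 - 326\right) - - \frac{146}{25405 \cdot 558} = \left(681 - 326\right) - \left(- \frac{146}{25405}\right) \frac{1}{558} = 355 - - \frac{73}{7087995} = 355 + \frac{73}{7087995} = \frac{2516238298}{7087995}$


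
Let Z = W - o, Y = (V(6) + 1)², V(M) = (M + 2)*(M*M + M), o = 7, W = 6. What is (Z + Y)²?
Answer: 12897690624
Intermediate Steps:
V(M) = (2 + M)*(M + M²) (V(M) = (2 + M)*(M² + M) = (2 + M)*(M + M²))
Y = 113569 (Y = (6*(2 + 6² + 3*6) + 1)² = (6*(2 + 36 + 18) + 1)² = (6*56 + 1)² = (336 + 1)² = 337² = 113569)
Z = -1 (Z = 6 - 1*7 = 6 - 7 = -1)
(Z + Y)² = (-1 + 113569)² = 113568² = 12897690624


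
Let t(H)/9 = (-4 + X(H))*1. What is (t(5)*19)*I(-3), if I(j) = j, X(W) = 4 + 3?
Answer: -1539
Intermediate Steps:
X(W) = 7
t(H) = 27 (t(H) = 9*((-4 + 7)*1) = 9*(3*1) = 9*3 = 27)
(t(5)*19)*I(-3) = (27*19)*(-3) = 513*(-3) = -1539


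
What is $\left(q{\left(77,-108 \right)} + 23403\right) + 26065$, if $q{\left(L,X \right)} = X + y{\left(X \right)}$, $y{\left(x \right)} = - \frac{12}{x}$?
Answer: $\frac{444241}{9} \approx 49360.0$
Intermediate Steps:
$q{\left(L,X \right)} = X - \frac{12}{X}$
$\left(q{\left(77,-108 \right)} + 23403\right) + 26065 = \left(\left(-108 - \frac{12}{-108}\right) + 23403\right) + 26065 = \left(\left(-108 - - \frac{1}{9}\right) + 23403\right) + 26065 = \left(\left(-108 + \frac{1}{9}\right) + 23403\right) + 26065 = \left(- \frac{971}{9} + 23403\right) + 26065 = \frac{209656}{9} + 26065 = \frac{444241}{9}$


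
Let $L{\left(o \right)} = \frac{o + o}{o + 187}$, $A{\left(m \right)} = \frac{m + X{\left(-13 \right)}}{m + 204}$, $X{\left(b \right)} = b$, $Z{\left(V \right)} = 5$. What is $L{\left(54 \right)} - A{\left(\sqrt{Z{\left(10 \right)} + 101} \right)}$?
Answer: $\frac{367697}{714565} - \frac{31 \sqrt{106}}{5930} \approx 0.46075$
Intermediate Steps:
$A{\left(m \right)} = \frac{-13 + m}{204 + m}$ ($A{\left(m \right)} = \frac{m - 13}{m + 204} = \frac{-13 + m}{204 + m}$)
$L{\left(o \right)} = \frac{2 o}{187 + o}$
$L{\left(54 \right)} - A{\left(\sqrt{Z{\left(10 \right)} + 101} \right)} = 2 \cdot 54 \frac{1}{187 + 54} - \frac{-13 + \sqrt{5 + 101}}{204 + \sqrt{5 + 101}} = 2 \cdot 54 \cdot \frac{1}{241} - \frac{-13 + \sqrt{106}}{204 + \sqrt{106}} = \frac{108}{241} - \frac{-13 + \sqrt{106}}{204 + \sqrt{106}}$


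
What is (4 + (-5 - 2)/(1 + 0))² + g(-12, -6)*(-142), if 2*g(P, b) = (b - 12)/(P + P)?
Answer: -177/4 ≈ -44.250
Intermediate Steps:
g(P, b) = (-12 + b)/(4*P) (g(P, b) = ((b - 12)/(P + P))/2 = ((-12 + b)/((2*P)))/2 = ((-12 + b)*(1/(2*P)))/2 = ((-12 + b)/(2*P))/2 = (-12 + b)/(4*P))
(4 + (-5 - 2)/(1 + 0))² + g(-12, -6)*(-142) = (4 + (-5 - 2)/(1 + 0))² + ((¼)*(-12 - 6)/(-12))*(-142) = (4 - 7/1)² + ((¼)*(-1/12)*(-18))*(-142) = (4 - 7*1)² + (3/8)*(-142) = (4 - 7)² - 213/4 = (-3)² - 213/4 = 9 - 213/4 = -177/4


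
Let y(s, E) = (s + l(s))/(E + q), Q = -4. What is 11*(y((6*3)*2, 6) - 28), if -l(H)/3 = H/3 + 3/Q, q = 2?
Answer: -9757/32 ≈ -304.91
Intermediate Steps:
l(H) = 9/4 - H (l(H) = -3*(H/3 + 3/(-4)) = -3*(H*(⅓) + 3*(-¼)) = -3*(H/3 - ¾) = -3*(-¾ + H/3) = 9/4 - H)
y(s, E) = 9/(4*(2 + E)) (y(s, E) = (s + (9/4 - s))/(E + 2) = 9/(4*(2 + E)))
11*(y((6*3)*2, 6) - 28) = 11*(9/(4*(2 + 6)) - 28) = 11*((9/4)/8 - 28) = 11*((9/4)*(⅛) - 28) = 11*(9/32 - 28) = 11*(-887/32) = -9757/32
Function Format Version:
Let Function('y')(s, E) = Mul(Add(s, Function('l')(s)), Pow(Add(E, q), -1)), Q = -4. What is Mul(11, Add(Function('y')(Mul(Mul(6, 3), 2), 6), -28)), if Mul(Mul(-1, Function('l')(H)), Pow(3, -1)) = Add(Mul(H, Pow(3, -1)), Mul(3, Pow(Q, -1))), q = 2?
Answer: Rational(-9757, 32) ≈ -304.91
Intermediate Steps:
Function('l')(H) = Add(Rational(9, 4), Mul(-1, H)) (Function('l')(H) = Mul(-3, Add(Mul(H, Pow(3, -1)), Mul(3, Pow(-4, -1)))) = Mul(-3, Add(Mul(H, Rational(1, 3)), Mul(3, Rational(-1, 4)))) = Mul(-3, Add(Mul(Rational(1, 3), H), Rational(-3, 4))) = Mul(-3, Add(Rational(-3, 4), Mul(Rational(1, 3), H))) = Add(Rational(9, 4), Mul(-1, H)))
Function('y')(s, E) = Mul(Rational(9, 4), Pow(Add(2, E), -1)) (Function('y')(s, E) = Mul(Add(s, Add(Rational(9, 4), Mul(-1, s))), Pow(Add(E, 2), -1)) = Mul(Rational(9, 4), Pow(Add(2, E), -1)))
Mul(11, Add(Function('y')(Mul(Mul(6, 3), 2), 6), -28)) = Mul(11, Add(Mul(Rational(9, 4), Pow(Add(2, 6), -1)), -28)) = Mul(11, Add(Mul(Rational(9, 4), Pow(8, -1)), -28)) = Mul(11, Add(Mul(Rational(9, 4), Rational(1, 8)), -28)) = Mul(11, Add(Rational(9, 32), -28)) = Mul(11, Rational(-887, 32)) = Rational(-9757, 32)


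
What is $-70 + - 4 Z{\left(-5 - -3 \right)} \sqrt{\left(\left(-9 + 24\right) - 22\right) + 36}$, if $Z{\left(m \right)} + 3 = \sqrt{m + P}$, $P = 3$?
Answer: $-70 + 8 \sqrt{29} \approx -26.919$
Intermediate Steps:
$Z{\left(m \right)} = -3 + \sqrt{3 + m}$ ($Z{\left(m \right)} = -3 + \sqrt{m + 3} = -3 + \sqrt{3 + m}$)
$-70 + - 4 Z{\left(-5 - -3 \right)} \sqrt{\left(\left(-9 + 24\right) - 22\right) + 36} = -70 + - 4 \left(-3 + \sqrt{3 - 2}\right) \sqrt{\left(\left(-9 + 24\right) - 22\right) + 36} = -70 + - 4 \left(-3 + \sqrt{3 + \left(-5 + 3\right)}\right) \sqrt{\left(15 - 22\right) + 36} = -70 + - 4 \left(-3 + \sqrt{3 - 2}\right) \sqrt{-7 + 36} = -70 + - 4 \left(-3 + \sqrt{1}\right) \sqrt{29} = -70 + - 4 \left(-3 + 1\right) \sqrt{29} = -70 + \left(-4\right) \left(-2\right) \sqrt{29} = -70 + 8 \sqrt{29}$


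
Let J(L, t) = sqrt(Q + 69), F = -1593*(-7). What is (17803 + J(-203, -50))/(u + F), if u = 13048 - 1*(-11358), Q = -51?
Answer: 17803/35557 + 3*sqrt(2)/35557 ≈ 0.50081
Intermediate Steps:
u = 24406 (u = 13048 + 11358 = 24406)
F = 11151
J(L, t) = 3*sqrt(2) (J(L, t) = sqrt(-51 + 69) = sqrt(18) = 3*sqrt(2))
(17803 + J(-203, -50))/(u + F) = (17803 + 3*sqrt(2))/(24406 + 11151) = (17803 + 3*sqrt(2))/35557 = (17803 + 3*sqrt(2))*(1/35557) = 17803/35557 + 3*sqrt(2)/35557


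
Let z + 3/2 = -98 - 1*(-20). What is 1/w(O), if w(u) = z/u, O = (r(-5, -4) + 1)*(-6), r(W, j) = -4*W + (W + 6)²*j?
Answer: 68/53 ≈ 1.2830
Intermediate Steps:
r(W, j) = -4*W + j*(6 + W)² (r(W, j) = -4*W + (6 + W)²*j = -4*W + j*(6 + W)²)
O = -102 (O = ((-4*(-5) - 4*(6 - 5)²) + 1)*(-6) = ((20 - 4*1²) + 1)*(-6) = ((20 - 4*1) + 1)*(-6) = ((20 - 4) + 1)*(-6) = (16 + 1)*(-6) = 17*(-6) = -102)
z = -159/2 (z = -3/2 + (-98 - 1*(-20)) = -3/2 + (-98 + 20) = -3/2 - 78 = -159/2 ≈ -79.500)
w(u) = -159/(2*u)
1/w(O) = 1/(-159/2/(-102)) = 1/(-159/2*(-1/102)) = 1/(53/68) = 68/53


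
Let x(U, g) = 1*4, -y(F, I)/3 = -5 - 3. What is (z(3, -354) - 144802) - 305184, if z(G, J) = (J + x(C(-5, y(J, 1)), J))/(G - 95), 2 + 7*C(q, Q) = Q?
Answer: -20699181/46 ≈ -4.4998e+5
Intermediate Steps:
y(F, I) = 24 (y(F, I) = -3*(-5 - 3) = -3*(-8) = 24)
C(q, Q) = -2/7 + Q/7
x(U, g) = 4
z(G, J) = (4 + J)/(-95 + G) (z(G, J) = (J + 4)/(G - 95) = (4 + J)/(-95 + G))
(z(3, -354) - 144802) - 305184 = ((4 - 354)/(-95 + 3) - 144802) - 305184 = (-350/(-92) - 144802) - 305184 = (-1/92*(-350) - 144802) - 305184 = (175/46 - 144802) - 305184 = -6660717/46 - 305184 = -20699181/46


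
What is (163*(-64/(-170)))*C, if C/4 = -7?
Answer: -146048/85 ≈ -1718.2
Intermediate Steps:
C = -28 (C = 4*(-7) = -28)
(163*(-64/(-170)))*C = (163*(-64/(-170)))*(-28) = (163*(-64*(-1/170)))*(-28) = (163*(32/85))*(-28) = (5216/85)*(-28) = -146048/85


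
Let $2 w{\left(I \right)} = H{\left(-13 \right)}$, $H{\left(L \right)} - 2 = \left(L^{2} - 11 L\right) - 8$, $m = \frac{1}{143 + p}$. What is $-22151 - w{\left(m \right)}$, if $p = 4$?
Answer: $-22304$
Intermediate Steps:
$m = \frac{1}{147}$ ($m = \frac{1}{143 + 4} = \frac{1}{147} \approx 0.0068027$)
$H{\left(L \right)} = -6 + L^{2} - 11 L$ ($H{\left(L \right)} = 2 - \left(8 - L^{2} + 11 L\right) = -6 + L^{2} - 11 L$)
$w{\left(I \right)} = 153$ ($w{\left(I \right)} = \frac{-6 + \left(-13\right)^{2} - -143}{2} = \frac{-6 + 169 + 143}{2} = \frac{1}{2} \cdot 306 = 153$)
$-22151 - w{\left(m \right)} = -22151 - 153 = -22304$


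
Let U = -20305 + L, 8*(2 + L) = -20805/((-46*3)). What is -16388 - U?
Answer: 1435257/368 ≈ 3900.2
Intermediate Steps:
L = 6199/368 (L = -2 + (-20805/((-46*3)))/8 = -2 + (-20805/(-138))/8 = -2 + (-20805*(-1/138))/8 = -2 + (⅛)*(6935/46) = -2 + 6935/368 = 6199/368 ≈ 16.845)
U = -7466041/368 (U = -20305 + 6199/368 = -7466041/368 ≈ -20288.)
-16388 - U = -16388 - 1*(-7466041/368) = -16388 + 7466041/368 = 1435257/368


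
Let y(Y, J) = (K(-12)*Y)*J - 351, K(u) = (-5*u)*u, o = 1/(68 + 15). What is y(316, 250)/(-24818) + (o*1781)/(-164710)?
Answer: 14953985628761/6524714245 ≈ 2291.9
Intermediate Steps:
o = 1/83 ≈ 0.012048
K(u) = -5*u²
y(Y, J) = -351 - 720*J*Y (y(Y, J) = ((-5*(-12)²)*Y)*J - 351 = ((-5*144)*Y)*J - 351 = (-720*Y)*J - 351 = -720*J*Y - 351 = -351 - 720*J*Y)
y(316, 250)/(-24818) + (o*1781)/(-164710) = (-351 - 720*250*316)/(-24818) + ((1/83)*1781)/(-164710) = (-351 - 56880000)*(-1/24818) + (1781/83)*(-1/164710) = -56880351*(-1/24818) - 137/1051610 = 56880351/24818 - 137/1051610 = 14953985628761/6524714245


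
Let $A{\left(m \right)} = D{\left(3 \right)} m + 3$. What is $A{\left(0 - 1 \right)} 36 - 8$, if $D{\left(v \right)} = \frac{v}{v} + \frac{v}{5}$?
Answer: $\frac{212}{5} \approx 42.4$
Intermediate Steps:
$D{\left(v \right)} = 1 + \frac{v}{5}$ ($D{\left(v \right)} = 1 + v \frac{1}{5} = 1 + \frac{v}{5}$)
$A{\left(m \right)} = 3 + \frac{8 m}{5}$ ($A{\left(m \right)} = \left(1 + \frac{1}{5} \cdot 3\right) m + 3 = \left(1 + \frac{3}{5}\right) m + 3 = \frac{8 m}{5} + 3 = 3 + \frac{8 m}{5}$)
$A{\left(0 - 1 \right)} 36 - 8 = \left(3 + \frac{8 \left(0 - 1\right)}{5}\right) 36 - 8 = \left(3 + \frac{8}{5} \left(-1\right)\right) 36 - 8 = \left(3 - \frac{8}{5}\right) 36 - 8 = \frac{7}{5} \cdot 36 - 8 = \frac{252}{5} - 8 = \frac{212}{5}$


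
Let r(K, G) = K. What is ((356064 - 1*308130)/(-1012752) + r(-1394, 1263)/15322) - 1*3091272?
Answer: -1332457317954339/431038504 ≈ -3.0913e+6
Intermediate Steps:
((356064 - 1*308130)/(-1012752) + r(-1394, 1263)/15322) - 1*3091272 = ((356064 - 1*308130)/(-1012752) - 1394/15322) - 1*3091272 = ((356064 - 308130)*(-1/1012752) - 1394*1/15322) - 3091272 = (47934*(-1/1012752) - 697/7661) - 3091272 = (-2663/56264 - 697/7661) - 3091272 = -59617251/431038504 - 3091272 = -1332457317954339/431038504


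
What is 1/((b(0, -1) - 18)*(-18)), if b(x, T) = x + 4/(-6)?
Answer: 1/336 ≈ 0.0029762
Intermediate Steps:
b(x, T) = -⅔ + x (b(x, T) = x + 4*(-⅙) = x - ⅔ = -⅔ + x)
1/((b(0, -1) - 18)*(-18)) = 1/(((-⅔ + 0) - 18)*(-18)) = 1/((-⅔ - 18)*(-18)) = 1/(-56/3*(-18)) = 1/336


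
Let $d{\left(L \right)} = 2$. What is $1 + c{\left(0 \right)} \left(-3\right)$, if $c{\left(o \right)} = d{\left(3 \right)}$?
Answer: $-5$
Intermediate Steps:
$c{\left(o \right)} = 2$
$1 + c{\left(0 \right)} \left(-3\right) = 1 + 2 \left(-3\right) = 1 - 6 = -5$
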